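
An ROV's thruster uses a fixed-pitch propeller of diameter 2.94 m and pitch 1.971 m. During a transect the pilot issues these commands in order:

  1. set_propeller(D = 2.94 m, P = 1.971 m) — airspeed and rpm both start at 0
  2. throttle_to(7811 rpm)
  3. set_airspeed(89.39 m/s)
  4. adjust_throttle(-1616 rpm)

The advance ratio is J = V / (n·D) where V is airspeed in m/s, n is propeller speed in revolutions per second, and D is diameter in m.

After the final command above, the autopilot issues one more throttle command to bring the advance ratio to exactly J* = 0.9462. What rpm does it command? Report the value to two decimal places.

set_propeller: D = 2.94 m, P = 1.971 m (p = P/D = 0.670408); state ← (V=0, rpm=0)
throttle_to(7811): rpm ← 7811
set_airspeed(89.39): V ← 89.39 m/s
adjust_throttle(-1616): rpm ← 7811 -1616 = 6195
final state: V = 89.39 m/s, rpm = 6195 → n = rpm/60 = 103.250000 rev/s
target J* = 0.9462; solve J* = V/(n·D) for n: n = V/(J*·D) = 89.39/(0.9462 × 2.94) = 32.133547 rev/s
rpm = 60·n = 1928.012803

rpm = 1928.01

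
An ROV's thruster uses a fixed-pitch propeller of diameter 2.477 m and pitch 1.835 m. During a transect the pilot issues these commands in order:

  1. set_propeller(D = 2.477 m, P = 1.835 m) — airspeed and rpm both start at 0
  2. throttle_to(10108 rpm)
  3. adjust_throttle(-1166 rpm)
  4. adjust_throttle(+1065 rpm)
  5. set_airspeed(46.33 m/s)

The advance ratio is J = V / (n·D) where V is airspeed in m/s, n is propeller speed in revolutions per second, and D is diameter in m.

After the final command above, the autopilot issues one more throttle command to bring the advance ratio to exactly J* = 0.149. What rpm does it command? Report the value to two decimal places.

rpm = 7531.84

set_propeller: D = 2.477 m, P = 1.835 m (p = P/D = 0.740816); state ← (V=0, rpm=0)
throttle_to(10108): rpm ← 10108
adjust_throttle(-1166): rpm ← 10108 -1166 = 8942
adjust_throttle(+1065): rpm ← 8942 +1065 = 10007
set_airspeed(46.33): V ← 46.33 m/s
final state: V = 46.33 m/s, rpm = 10007 → n = rpm/60 = 166.783333 rev/s
target J* = 0.149; solve J* = V/(n·D) for n: n = V/(J*·D) = 46.33/(0.149 × 2.477) = 125.530722 rev/s
rpm = 60·n = 7531.843294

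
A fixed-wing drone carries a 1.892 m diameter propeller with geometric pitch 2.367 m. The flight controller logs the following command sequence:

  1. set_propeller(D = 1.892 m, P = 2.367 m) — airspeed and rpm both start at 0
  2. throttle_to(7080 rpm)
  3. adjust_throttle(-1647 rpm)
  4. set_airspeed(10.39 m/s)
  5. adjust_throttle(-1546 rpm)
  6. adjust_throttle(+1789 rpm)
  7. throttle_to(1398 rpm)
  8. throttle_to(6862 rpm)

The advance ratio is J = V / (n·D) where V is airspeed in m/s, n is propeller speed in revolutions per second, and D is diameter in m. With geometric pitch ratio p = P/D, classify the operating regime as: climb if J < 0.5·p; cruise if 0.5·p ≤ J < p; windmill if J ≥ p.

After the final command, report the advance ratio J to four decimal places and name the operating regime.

J = 0.0480, regime = climb

set_propeller: D = 1.892 m, P = 2.367 m (p = P/D = 1.251057); state ← (V=0, rpm=0)
throttle_to(7080): rpm ← 7080
adjust_throttle(-1647): rpm ← 7080 -1647 = 5433
set_airspeed(10.39): V ← 10.39 m/s
adjust_throttle(-1546): rpm ← 5433 -1546 = 3887
adjust_throttle(+1789): rpm ← 3887 +1789 = 5676
throttle_to(1398): rpm ← 1398
throttle_to(6862): rpm ← 6862
final state: V = 10.39 m/s, rpm = 6862 → n = rpm/60 = 114.366667 rev/s
J = V / (n·D) = 10.39 / (114.366667 × 1.892) = 0.048017
regime bands: climb J<0.6255 | cruise [0.6255, 1.2511) | windmill J≥1.2511
J = 0.0480 → climb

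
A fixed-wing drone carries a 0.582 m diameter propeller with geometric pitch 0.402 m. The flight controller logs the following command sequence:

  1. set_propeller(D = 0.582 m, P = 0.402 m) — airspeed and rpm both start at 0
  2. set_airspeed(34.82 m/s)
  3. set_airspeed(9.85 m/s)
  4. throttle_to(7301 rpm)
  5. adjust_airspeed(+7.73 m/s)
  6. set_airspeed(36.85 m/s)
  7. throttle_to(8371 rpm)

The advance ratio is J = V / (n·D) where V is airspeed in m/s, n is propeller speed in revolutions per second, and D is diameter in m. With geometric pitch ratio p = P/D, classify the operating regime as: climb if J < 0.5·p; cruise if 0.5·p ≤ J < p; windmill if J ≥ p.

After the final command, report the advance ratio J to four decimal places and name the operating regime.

set_propeller: D = 0.582 m, P = 0.402 m (p = P/D = 0.690722); state ← (V=0, rpm=0)
set_airspeed(34.82): V ← 34.82 m/s
set_airspeed(9.85): V ← 9.85 m/s
throttle_to(7301): rpm ← 7301
adjust_airspeed(+7.73): V ← 9.85 +7.73 = 17.58 m/s
set_airspeed(36.85): V ← 36.85 m/s
throttle_to(8371): rpm ← 8371
final state: V = 36.85 m/s, rpm = 8371 → n = rpm/60 = 139.516667 rev/s
J = V / (n·D) = 36.85 / (139.516667 × 0.582) = 0.453825
regime bands: climb J<0.3454 | cruise [0.3454, 0.6907) | windmill J≥0.6907
J = 0.4538 → cruise

J = 0.4538, regime = cruise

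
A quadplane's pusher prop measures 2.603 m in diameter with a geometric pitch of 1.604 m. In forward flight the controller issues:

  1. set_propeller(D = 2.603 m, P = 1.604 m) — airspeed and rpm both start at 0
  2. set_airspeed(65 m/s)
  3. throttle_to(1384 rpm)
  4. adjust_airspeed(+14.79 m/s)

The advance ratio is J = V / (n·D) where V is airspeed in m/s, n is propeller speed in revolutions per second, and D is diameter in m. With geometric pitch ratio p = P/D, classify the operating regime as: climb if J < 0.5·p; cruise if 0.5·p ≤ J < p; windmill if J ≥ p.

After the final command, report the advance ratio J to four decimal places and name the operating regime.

set_propeller: D = 2.603 m, P = 1.604 m (p = P/D = 0.616212); state ← (V=0, rpm=0)
set_airspeed(65): V ← 65 m/s
throttle_to(1384): rpm ← 1384
adjust_airspeed(+14.79): V ← 65 +14.79 = 79.79 m/s
final state: V = 79.79 m/s, rpm = 1384 → n = rpm/60 = 23.066667 rev/s
J = V / (n·D) = 79.79 / (23.066667 × 2.603) = 1.328891
regime bands: climb J<0.3081 | cruise [0.3081, 0.6162) | windmill J≥0.6162
J = 1.3289 → windmill

J = 1.3289, regime = windmill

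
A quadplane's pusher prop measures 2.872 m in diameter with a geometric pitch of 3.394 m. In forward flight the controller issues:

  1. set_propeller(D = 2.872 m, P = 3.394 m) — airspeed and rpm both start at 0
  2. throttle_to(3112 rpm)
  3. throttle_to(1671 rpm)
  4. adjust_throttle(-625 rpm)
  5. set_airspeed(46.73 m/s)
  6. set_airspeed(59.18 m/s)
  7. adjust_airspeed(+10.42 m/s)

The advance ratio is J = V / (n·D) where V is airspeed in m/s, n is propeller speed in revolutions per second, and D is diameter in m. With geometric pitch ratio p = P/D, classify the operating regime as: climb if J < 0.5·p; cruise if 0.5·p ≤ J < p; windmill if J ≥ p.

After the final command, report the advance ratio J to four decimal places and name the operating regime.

J = 1.3901, regime = windmill

set_propeller: D = 2.872 m, P = 3.394 m (p = P/D = 1.181755); state ← (V=0, rpm=0)
throttle_to(3112): rpm ← 3112
throttle_to(1671): rpm ← 1671
adjust_throttle(-625): rpm ← 1671 -625 = 1046
set_airspeed(46.73): V ← 46.73 m/s
set_airspeed(59.18): V ← 59.18 m/s
adjust_airspeed(+10.42): V ← 59.18 +10.42 = 69.6 m/s
final state: V = 69.6 m/s, rpm = 1046 → n = rpm/60 = 17.433333 rev/s
J = V / (n·D) = 69.6 / (17.433333 × 2.872) = 1.390095
regime bands: climb J<0.5909 | cruise [0.5909, 1.1818) | windmill J≥1.1818
J = 1.3901 → windmill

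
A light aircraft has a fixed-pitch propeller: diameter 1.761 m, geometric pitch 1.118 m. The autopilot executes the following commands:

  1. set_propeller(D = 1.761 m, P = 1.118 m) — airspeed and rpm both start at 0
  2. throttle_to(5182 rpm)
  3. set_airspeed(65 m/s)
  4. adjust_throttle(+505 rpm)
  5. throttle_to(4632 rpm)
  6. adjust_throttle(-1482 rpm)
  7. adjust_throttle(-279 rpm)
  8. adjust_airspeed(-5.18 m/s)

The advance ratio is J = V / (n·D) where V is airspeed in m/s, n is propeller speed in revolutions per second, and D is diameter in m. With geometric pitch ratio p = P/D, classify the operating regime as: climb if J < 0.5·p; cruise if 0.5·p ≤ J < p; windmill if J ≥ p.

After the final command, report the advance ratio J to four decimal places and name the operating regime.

J = 0.7099, regime = windmill

set_propeller: D = 1.761 m, P = 1.118 m (p = P/D = 0.634867); state ← (V=0, rpm=0)
throttle_to(5182): rpm ← 5182
set_airspeed(65): V ← 65 m/s
adjust_throttle(+505): rpm ← 5182 +505 = 5687
throttle_to(4632): rpm ← 4632
adjust_throttle(-1482): rpm ← 4632 -1482 = 3150
adjust_throttle(-279): rpm ← 3150 -279 = 2871
adjust_airspeed(-5.18): V ← 65 -5.18 = 59.82 m/s
final state: V = 59.82 m/s, rpm = 2871 → n = rpm/60 = 47.850000 rev/s
J = V / (n·D) = 59.82 / (47.850000 × 1.761) = 0.709913
regime bands: climb J<0.3174 | cruise [0.3174, 0.6349) | windmill J≥0.6349
J = 0.7099 → windmill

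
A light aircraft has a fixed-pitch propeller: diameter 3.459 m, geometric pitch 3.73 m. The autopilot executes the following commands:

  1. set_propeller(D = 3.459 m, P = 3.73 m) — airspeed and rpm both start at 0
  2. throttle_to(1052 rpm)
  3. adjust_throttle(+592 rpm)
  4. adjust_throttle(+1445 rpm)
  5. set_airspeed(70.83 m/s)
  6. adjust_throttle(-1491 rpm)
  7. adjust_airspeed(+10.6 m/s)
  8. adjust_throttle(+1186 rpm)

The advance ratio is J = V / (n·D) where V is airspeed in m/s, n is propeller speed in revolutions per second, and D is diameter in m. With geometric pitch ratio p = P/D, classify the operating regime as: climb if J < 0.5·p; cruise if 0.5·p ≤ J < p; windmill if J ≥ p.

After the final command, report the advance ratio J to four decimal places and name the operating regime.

set_propeller: D = 3.459 m, P = 3.73 m (p = P/D = 1.078346); state ← (V=0, rpm=0)
throttle_to(1052): rpm ← 1052
adjust_throttle(+592): rpm ← 1052 +592 = 1644
adjust_throttle(+1445): rpm ← 1644 +1445 = 3089
set_airspeed(70.83): V ← 70.83 m/s
adjust_throttle(-1491): rpm ← 3089 -1491 = 1598
adjust_airspeed(+10.6): V ← 70.83 +10.6 = 81.43 m/s
adjust_throttle(+1186): rpm ← 1598 +1186 = 2784
final state: V = 81.43 m/s, rpm = 2784 → n = rpm/60 = 46.400000 rev/s
J = V / (n·D) = 81.43 / (46.400000 × 3.459) = 0.507360
regime bands: climb J<0.5392 | cruise [0.5392, 1.0783) | windmill J≥1.0783
J = 0.5074 → climb

J = 0.5074, regime = climb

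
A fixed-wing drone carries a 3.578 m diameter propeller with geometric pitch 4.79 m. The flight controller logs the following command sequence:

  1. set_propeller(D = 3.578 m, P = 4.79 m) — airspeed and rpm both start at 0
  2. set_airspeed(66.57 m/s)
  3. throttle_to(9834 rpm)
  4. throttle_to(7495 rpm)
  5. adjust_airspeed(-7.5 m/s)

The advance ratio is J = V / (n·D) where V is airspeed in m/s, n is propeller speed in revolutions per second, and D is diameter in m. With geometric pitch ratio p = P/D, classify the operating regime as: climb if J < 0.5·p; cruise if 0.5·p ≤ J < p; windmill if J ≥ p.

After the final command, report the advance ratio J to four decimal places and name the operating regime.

J = 0.1322, regime = climb

set_propeller: D = 3.578 m, P = 4.79 m (p = P/D = 1.338737); state ← (V=0, rpm=0)
set_airspeed(66.57): V ← 66.57 m/s
throttle_to(9834): rpm ← 9834
throttle_to(7495): rpm ← 7495
adjust_airspeed(-7.5): V ← 66.57 -7.5 = 59.07 m/s
final state: V = 59.07 m/s, rpm = 7495 → n = rpm/60 = 124.916667 rev/s
J = V / (n·D) = 59.07 / (124.916667 × 3.578) = 0.132162
regime bands: climb J<0.6694 | cruise [0.6694, 1.3387) | windmill J≥1.3387
J = 0.1322 → climb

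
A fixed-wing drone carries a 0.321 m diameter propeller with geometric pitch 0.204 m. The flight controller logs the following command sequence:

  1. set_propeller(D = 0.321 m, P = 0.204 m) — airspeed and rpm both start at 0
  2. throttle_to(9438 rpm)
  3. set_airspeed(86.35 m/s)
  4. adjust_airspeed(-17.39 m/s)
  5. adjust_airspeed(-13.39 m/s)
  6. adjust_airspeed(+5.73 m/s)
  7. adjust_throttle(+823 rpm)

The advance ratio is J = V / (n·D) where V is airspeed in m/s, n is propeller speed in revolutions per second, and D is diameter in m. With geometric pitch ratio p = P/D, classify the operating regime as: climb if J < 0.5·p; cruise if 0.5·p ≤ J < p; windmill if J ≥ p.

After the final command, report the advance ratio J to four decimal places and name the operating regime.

set_propeller: D = 0.321 m, P = 0.204 m (p = P/D = 0.635514); state ← (V=0, rpm=0)
throttle_to(9438): rpm ← 9438
set_airspeed(86.35): V ← 86.35 m/s
adjust_airspeed(-17.39): V ← 86.35 -17.39 = 68.96 m/s
adjust_airspeed(-13.39): V ← 68.96 -13.39 = 55.57 m/s
adjust_airspeed(+5.73): V ← 55.57 +5.73 = 61.3 m/s
adjust_throttle(+823): rpm ← 9438 +823 = 10261
final state: V = 61.3 m/s, rpm = 10261 → n = rpm/60 = 171.016667 rev/s
J = V / (n·D) = 61.3 / (171.016667 × 0.321) = 1.116650
regime bands: climb J<0.3178 | cruise [0.3178, 0.6355) | windmill J≥0.6355
J = 1.1166 → windmill

J = 1.1166, regime = windmill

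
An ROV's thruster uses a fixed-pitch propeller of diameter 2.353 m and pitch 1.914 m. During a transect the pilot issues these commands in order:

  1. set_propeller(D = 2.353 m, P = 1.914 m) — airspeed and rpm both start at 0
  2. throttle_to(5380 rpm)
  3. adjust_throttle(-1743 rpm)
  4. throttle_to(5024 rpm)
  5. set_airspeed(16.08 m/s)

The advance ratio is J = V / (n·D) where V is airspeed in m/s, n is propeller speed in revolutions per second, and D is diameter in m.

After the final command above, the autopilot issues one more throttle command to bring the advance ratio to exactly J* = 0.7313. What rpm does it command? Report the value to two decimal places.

set_propeller: D = 2.353 m, P = 1.914 m (p = P/D = 0.813430); state ← (V=0, rpm=0)
throttle_to(5380): rpm ← 5380
adjust_throttle(-1743): rpm ← 5380 -1743 = 3637
throttle_to(5024): rpm ← 5024
set_airspeed(16.08): V ← 16.08 m/s
final state: V = 16.08 m/s, rpm = 5024 → n = rpm/60 = 83.733333 rev/s
target J* = 0.7313; solve J* = V/(n·D) for n: n = V/(J*·D) = 16.08/(0.7313 × 2.353) = 9.344768 rev/s
rpm = 60·n = 560.686106

rpm = 560.69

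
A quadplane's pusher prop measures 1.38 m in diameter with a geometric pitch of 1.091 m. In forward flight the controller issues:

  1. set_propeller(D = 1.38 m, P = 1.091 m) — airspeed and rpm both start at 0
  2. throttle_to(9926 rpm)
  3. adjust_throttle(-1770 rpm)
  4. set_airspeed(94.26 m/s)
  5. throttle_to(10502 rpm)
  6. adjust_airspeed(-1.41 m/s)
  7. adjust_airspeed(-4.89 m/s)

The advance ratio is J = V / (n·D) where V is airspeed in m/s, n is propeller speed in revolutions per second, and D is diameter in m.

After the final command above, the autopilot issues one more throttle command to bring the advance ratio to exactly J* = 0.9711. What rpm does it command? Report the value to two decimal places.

rpm = 3938.16

set_propeller: D = 1.38 m, P = 1.091 m (p = P/D = 0.790580); state ← (V=0, rpm=0)
throttle_to(9926): rpm ← 9926
adjust_throttle(-1770): rpm ← 9926 -1770 = 8156
set_airspeed(94.26): V ← 94.26 m/s
throttle_to(10502): rpm ← 10502
adjust_airspeed(-1.41): V ← 94.26 -1.41 = 92.85 m/s
adjust_airspeed(-4.89): V ← 92.85 -4.89 = 87.96 m/s
final state: V = 87.96 m/s, rpm = 10502 → n = rpm/60 = 175.033333 rev/s
target J* = 0.9711; solve J* = V/(n·D) for n: n = V/(J*·D) = 87.96/(0.9711 × 1.38) = 65.636011 rev/s
rpm = 60·n = 3938.160669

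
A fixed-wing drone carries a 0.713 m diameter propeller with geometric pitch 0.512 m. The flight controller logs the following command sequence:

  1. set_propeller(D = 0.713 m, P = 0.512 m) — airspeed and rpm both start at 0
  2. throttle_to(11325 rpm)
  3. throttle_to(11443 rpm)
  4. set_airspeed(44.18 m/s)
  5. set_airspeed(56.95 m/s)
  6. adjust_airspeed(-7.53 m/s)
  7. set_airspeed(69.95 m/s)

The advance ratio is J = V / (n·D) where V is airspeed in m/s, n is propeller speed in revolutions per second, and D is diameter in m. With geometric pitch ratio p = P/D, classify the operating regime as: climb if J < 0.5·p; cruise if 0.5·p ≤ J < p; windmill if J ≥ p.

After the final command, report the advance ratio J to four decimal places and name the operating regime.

set_propeller: D = 0.713 m, P = 0.512 m (p = P/D = 0.718093); state ← (V=0, rpm=0)
throttle_to(11325): rpm ← 11325
throttle_to(11443): rpm ← 11443
set_airspeed(44.18): V ← 44.18 m/s
set_airspeed(56.95): V ← 56.95 m/s
adjust_airspeed(-7.53): V ← 56.95 -7.53 = 49.42 m/s
set_airspeed(69.95): V ← 69.95 m/s
final state: V = 69.95 m/s, rpm = 11443 → n = rpm/60 = 190.716667 rev/s
J = V / (n·D) = 69.95 / (190.716667 × 0.713) = 0.514410
regime bands: climb J<0.3590 | cruise [0.3590, 0.7181) | windmill J≥0.7181
J = 0.5144 → cruise

J = 0.5144, regime = cruise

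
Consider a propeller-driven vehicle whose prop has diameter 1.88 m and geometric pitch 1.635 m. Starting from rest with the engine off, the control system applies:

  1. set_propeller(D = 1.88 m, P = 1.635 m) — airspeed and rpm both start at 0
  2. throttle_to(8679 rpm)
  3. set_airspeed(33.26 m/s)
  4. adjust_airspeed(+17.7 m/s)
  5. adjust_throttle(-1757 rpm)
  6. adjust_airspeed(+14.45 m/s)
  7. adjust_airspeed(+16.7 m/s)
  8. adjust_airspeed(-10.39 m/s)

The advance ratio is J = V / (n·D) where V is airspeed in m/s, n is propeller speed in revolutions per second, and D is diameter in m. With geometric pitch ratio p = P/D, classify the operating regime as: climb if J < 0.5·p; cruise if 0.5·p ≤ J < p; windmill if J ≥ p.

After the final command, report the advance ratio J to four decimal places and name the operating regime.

set_propeller: D = 1.88 m, P = 1.635 m (p = P/D = 0.869681); state ← (V=0, rpm=0)
throttle_to(8679): rpm ← 8679
set_airspeed(33.26): V ← 33.26 m/s
adjust_airspeed(+17.7): V ← 33.26 +17.7 = 50.96 m/s
adjust_throttle(-1757): rpm ← 8679 -1757 = 6922
adjust_airspeed(+14.45): V ← 50.96 +14.45 = 65.41 m/s
adjust_airspeed(+16.7): V ← 65.41 +16.7 = 82.11 m/s
adjust_airspeed(-10.39): V ← 82.11 -10.39 = 71.72 m/s
final state: V = 71.72 m/s, rpm = 6922 → n = rpm/60 = 115.366667 rev/s
J = V / (n·D) = 71.72 / (115.366667 × 1.88) = 0.330676
regime bands: climb J<0.4348 | cruise [0.4348, 0.8697) | windmill J≥0.8697
J = 0.3307 → climb

J = 0.3307, regime = climb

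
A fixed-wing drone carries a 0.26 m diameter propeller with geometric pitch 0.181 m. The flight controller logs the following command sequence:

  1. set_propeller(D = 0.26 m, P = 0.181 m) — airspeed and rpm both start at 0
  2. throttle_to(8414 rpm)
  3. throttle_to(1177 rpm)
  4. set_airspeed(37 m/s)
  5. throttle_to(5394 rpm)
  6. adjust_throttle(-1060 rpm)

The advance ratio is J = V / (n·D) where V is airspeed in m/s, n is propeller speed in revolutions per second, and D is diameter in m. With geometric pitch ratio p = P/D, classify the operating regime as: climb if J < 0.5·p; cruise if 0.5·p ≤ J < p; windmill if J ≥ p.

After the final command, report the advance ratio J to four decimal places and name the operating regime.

set_propeller: D = 0.26 m, P = 0.181 m (p = P/D = 0.696154); state ← (V=0, rpm=0)
throttle_to(8414): rpm ← 8414
throttle_to(1177): rpm ← 1177
set_airspeed(37): V ← 37 m/s
throttle_to(5394): rpm ← 5394
adjust_throttle(-1060): rpm ← 5394 -1060 = 4334
final state: V = 37 m/s, rpm = 4334 → n = rpm/60 = 72.233333 rev/s
J = V / (n·D) = 37 / (72.233333 × 0.26) = 1.970111
regime bands: climb J<0.3481 | cruise [0.3481, 0.6962) | windmill J≥0.6962
J = 1.9701 → windmill

J = 1.9701, regime = windmill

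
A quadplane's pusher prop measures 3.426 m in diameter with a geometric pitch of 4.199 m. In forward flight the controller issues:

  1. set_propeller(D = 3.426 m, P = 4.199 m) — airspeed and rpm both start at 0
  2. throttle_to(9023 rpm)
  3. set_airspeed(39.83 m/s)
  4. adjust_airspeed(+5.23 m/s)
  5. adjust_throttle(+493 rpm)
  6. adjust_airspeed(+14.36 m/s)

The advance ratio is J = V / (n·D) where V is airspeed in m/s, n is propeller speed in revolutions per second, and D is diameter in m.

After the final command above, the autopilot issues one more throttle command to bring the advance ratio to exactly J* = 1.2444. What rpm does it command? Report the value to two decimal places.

rpm = 836.25

set_propeller: D = 3.426 m, P = 4.199 m (p = P/D = 1.225628); state ← (V=0, rpm=0)
throttle_to(9023): rpm ← 9023
set_airspeed(39.83): V ← 39.83 m/s
adjust_airspeed(+5.23): V ← 39.83 +5.23 = 45.06 m/s
adjust_throttle(+493): rpm ← 9023 +493 = 9516
adjust_airspeed(+14.36): V ← 45.06 +14.36 = 59.42 m/s
final state: V = 59.42 m/s, rpm = 9516 → n = rpm/60 = 158.600000 rev/s
target J* = 1.2444; solve J* = V/(n·D) for n: n = V/(J*·D) = 59.42/(1.2444 × 3.426) = 13.937513 rev/s
rpm = 60·n = 836.250782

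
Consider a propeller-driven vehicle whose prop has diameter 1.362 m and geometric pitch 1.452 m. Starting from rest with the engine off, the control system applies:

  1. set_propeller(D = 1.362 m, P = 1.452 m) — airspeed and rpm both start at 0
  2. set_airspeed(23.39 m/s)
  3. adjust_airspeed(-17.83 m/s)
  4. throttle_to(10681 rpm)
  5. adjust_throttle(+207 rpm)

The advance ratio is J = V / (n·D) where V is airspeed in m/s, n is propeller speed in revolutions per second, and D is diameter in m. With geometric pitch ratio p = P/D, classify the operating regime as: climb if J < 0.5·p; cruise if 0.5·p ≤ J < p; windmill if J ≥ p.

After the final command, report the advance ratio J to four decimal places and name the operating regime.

J = 0.0225, regime = climb

set_propeller: D = 1.362 m, P = 1.452 m (p = P/D = 1.066079); state ← (V=0, rpm=0)
set_airspeed(23.39): V ← 23.39 m/s
adjust_airspeed(-17.83): V ← 23.39 -17.83 = 5.56 m/s
throttle_to(10681): rpm ← 10681
adjust_throttle(+207): rpm ← 10681 +207 = 10888
final state: V = 5.56 m/s, rpm = 10888 → n = rpm/60 = 181.466667 rev/s
J = V / (n·D) = 5.56 / (181.466667 × 1.362) = 0.022496
regime bands: climb J<0.5330 | cruise [0.5330, 1.0661) | windmill J≥1.0661
J = 0.0225 → climb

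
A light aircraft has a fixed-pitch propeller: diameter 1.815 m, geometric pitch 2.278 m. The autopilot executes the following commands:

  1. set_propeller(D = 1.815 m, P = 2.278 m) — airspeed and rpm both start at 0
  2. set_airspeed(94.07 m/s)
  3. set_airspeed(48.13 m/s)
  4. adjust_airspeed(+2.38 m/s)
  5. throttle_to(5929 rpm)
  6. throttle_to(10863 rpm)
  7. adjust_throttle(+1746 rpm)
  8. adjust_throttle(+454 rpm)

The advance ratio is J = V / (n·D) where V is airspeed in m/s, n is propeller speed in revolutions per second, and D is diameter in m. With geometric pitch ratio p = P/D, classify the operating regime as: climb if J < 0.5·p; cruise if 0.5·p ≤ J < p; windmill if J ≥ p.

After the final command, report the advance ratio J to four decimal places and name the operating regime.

J = 0.1278, regime = climb

set_propeller: D = 1.815 m, P = 2.278 m (p = P/D = 1.255096); state ← (V=0, rpm=0)
set_airspeed(94.07): V ← 94.07 m/s
set_airspeed(48.13): V ← 48.13 m/s
adjust_airspeed(+2.38): V ← 48.13 +2.38 = 50.51 m/s
throttle_to(5929): rpm ← 5929
throttle_to(10863): rpm ← 10863
adjust_throttle(+1746): rpm ← 10863 +1746 = 12609
adjust_throttle(+454): rpm ← 12609 +454 = 13063
final state: V = 50.51 m/s, rpm = 13063 → n = rpm/60 = 217.716667 rev/s
J = V / (n·D) = 50.51 / (217.716667 × 1.815) = 0.127823
regime bands: climb J<0.6275 | cruise [0.6275, 1.2551) | windmill J≥1.2551
J = 0.1278 → climb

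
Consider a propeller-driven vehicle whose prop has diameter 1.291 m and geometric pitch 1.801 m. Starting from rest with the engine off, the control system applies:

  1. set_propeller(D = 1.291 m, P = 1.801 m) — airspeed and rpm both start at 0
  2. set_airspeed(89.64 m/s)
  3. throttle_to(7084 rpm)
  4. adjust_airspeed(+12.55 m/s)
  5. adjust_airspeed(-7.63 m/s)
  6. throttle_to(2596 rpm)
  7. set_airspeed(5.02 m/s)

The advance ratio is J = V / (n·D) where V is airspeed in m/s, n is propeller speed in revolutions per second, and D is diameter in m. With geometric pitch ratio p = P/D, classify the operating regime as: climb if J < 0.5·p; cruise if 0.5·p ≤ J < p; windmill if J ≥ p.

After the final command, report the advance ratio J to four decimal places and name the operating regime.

set_propeller: D = 1.291 m, P = 1.801 m (p = P/D = 1.395043); state ← (V=0, rpm=0)
set_airspeed(89.64): V ← 89.64 m/s
throttle_to(7084): rpm ← 7084
adjust_airspeed(+12.55): V ← 89.64 +12.55 = 102.19 m/s
adjust_airspeed(-7.63): V ← 102.19 -7.63 = 94.56 m/s
throttle_to(2596): rpm ← 2596
set_airspeed(5.02): V ← 5.02 m/s
final state: V = 5.02 m/s, rpm = 2596 → n = rpm/60 = 43.266667 rev/s
J = V / (n·D) = 5.02 / (43.266667 × 1.291) = 0.089872
regime bands: climb J<0.6975 | cruise [0.6975, 1.3950) | windmill J≥1.3950
J = 0.0899 → climb

J = 0.0899, regime = climb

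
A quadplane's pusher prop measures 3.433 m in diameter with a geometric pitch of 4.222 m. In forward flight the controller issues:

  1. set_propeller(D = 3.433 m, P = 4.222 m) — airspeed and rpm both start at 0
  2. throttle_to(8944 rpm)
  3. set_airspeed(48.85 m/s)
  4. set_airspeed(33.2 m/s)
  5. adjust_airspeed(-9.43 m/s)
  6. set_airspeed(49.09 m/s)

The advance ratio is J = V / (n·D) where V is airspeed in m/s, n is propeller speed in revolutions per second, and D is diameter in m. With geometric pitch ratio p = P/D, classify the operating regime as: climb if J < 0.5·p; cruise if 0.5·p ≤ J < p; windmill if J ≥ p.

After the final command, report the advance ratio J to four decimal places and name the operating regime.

J = 0.0959, regime = climb

set_propeller: D = 3.433 m, P = 4.222 m (p = P/D = 1.229828); state ← (V=0, rpm=0)
throttle_to(8944): rpm ← 8944
set_airspeed(48.85): V ← 48.85 m/s
set_airspeed(33.2): V ← 33.2 m/s
adjust_airspeed(-9.43): V ← 33.2 -9.43 = 23.77 m/s
set_airspeed(49.09): V ← 49.09 m/s
final state: V = 49.09 m/s, rpm = 8944 → n = rpm/60 = 149.066667 rev/s
J = V / (n·D) = 49.09 / (149.066667 × 3.433) = 0.095927
regime bands: climb J<0.6149 | cruise [0.6149, 1.2298) | windmill J≥1.2298
J = 0.0959 → climb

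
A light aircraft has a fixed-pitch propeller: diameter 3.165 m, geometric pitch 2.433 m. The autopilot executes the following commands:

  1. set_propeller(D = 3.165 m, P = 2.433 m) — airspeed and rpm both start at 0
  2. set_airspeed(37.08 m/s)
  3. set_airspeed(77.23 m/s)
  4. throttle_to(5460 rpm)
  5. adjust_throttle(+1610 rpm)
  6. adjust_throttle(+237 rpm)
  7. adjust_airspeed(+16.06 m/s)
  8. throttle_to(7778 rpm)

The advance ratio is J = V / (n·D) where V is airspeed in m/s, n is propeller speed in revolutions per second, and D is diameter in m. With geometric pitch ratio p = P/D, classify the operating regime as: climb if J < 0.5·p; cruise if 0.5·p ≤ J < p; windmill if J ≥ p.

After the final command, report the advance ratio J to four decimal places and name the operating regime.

J = 0.2274, regime = climb

set_propeller: D = 3.165 m, P = 2.433 m (p = P/D = 0.768720); state ← (V=0, rpm=0)
set_airspeed(37.08): V ← 37.08 m/s
set_airspeed(77.23): V ← 77.23 m/s
throttle_to(5460): rpm ← 5460
adjust_throttle(+1610): rpm ← 5460 +1610 = 7070
adjust_throttle(+237): rpm ← 7070 +237 = 7307
adjust_airspeed(+16.06): V ← 77.23 +16.06 = 93.29 m/s
throttle_to(7778): rpm ← 7778
final state: V = 93.29 m/s, rpm = 7778 → n = rpm/60 = 129.633333 rev/s
J = V / (n·D) = 93.29 / (129.633333 × 3.165) = 0.227376
regime bands: climb J<0.3844 | cruise [0.3844, 0.7687) | windmill J≥0.7687
J = 0.2274 → climb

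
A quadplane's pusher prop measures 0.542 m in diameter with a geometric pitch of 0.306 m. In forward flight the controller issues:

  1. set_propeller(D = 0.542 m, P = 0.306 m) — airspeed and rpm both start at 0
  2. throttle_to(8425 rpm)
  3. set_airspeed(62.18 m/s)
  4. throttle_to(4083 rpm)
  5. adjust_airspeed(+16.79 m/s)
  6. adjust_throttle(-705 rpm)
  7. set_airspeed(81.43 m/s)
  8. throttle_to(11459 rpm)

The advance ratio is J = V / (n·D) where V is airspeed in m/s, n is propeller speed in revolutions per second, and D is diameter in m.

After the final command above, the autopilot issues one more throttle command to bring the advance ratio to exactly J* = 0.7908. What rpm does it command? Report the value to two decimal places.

rpm = 11399.08

set_propeller: D = 0.542 m, P = 0.306 m (p = P/D = 0.564576); state ← (V=0, rpm=0)
throttle_to(8425): rpm ← 8425
set_airspeed(62.18): V ← 62.18 m/s
throttle_to(4083): rpm ← 4083
adjust_airspeed(+16.79): V ← 62.18 +16.79 = 78.97 m/s
adjust_throttle(-705): rpm ← 4083 -705 = 3378
set_airspeed(81.43): V ← 81.43 m/s
throttle_to(11459): rpm ← 11459
final state: V = 81.43 m/s, rpm = 11459 → n = rpm/60 = 190.983333 rev/s
target J* = 0.7908; solve J* = V/(n·D) for n: n = V/(J*·D) = 81.43/(0.7908 × 0.542) = 189.984639 rev/s
rpm = 60·n = 11399.078331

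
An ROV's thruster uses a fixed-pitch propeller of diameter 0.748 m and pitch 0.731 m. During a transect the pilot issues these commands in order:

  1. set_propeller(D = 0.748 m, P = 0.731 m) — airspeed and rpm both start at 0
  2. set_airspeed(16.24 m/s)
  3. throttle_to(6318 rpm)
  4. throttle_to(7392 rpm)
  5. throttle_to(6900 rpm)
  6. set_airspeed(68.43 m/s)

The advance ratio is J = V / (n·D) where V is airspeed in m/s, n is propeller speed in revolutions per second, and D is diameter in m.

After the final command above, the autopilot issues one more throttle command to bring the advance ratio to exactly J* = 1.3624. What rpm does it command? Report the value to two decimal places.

rpm = 4028.95

set_propeller: D = 0.748 m, P = 0.731 m (p = P/D = 0.977273); state ← (V=0, rpm=0)
set_airspeed(16.24): V ← 16.24 m/s
throttle_to(6318): rpm ← 6318
throttle_to(7392): rpm ← 7392
throttle_to(6900): rpm ← 6900
set_airspeed(68.43): V ← 68.43 m/s
final state: V = 68.43 m/s, rpm = 6900 → n = rpm/60 = 115.000000 rev/s
target J* = 1.3624; solve J* = V/(n·D) for n: n = V/(J*·D) = 68.43/(1.3624 × 0.748) = 67.149117 rev/s
rpm = 60·n = 4028.947030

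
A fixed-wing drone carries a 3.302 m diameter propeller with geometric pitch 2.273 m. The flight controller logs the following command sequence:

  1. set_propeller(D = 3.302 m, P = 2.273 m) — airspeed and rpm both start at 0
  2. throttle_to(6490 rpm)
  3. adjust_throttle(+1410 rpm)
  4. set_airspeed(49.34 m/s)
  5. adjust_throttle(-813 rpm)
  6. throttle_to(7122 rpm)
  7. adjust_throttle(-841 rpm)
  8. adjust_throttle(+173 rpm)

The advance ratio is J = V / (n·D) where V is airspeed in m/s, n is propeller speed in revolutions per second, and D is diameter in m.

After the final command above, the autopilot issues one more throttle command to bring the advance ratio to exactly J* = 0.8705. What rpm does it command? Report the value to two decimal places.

set_propeller: D = 3.302 m, P = 2.273 m (p = P/D = 0.688371); state ← (V=0, rpm=0)
throttle_to(6490): rpm ← 6490
adjust_throttle(+1410): rpm ← 6490 +1410 = 7900
set_airspeed(49.34): V ← 49.34 m/s
adjust_throttle(-813): rpm ← 7900 -813 = 7087
throttle_to(7122): rpm ← 7122
adjust_throttle(-841): rpm ← 7122 -841 = 6281
adjust_throttle(+173): rpm ← 6281 +173 = 6454
final state: V = 49.34 m/s, rpm = 6454 → n = rpm/60 = 107.566667 rev/s
target J* = 0.8705; solve J* = V/(n·D) for n: n = V/(J*·D) = 49.34/(0.8705 × 3.302) = 17.165375 rev/s
rpm = 60·n = 1029.922512

rpm = 1029.92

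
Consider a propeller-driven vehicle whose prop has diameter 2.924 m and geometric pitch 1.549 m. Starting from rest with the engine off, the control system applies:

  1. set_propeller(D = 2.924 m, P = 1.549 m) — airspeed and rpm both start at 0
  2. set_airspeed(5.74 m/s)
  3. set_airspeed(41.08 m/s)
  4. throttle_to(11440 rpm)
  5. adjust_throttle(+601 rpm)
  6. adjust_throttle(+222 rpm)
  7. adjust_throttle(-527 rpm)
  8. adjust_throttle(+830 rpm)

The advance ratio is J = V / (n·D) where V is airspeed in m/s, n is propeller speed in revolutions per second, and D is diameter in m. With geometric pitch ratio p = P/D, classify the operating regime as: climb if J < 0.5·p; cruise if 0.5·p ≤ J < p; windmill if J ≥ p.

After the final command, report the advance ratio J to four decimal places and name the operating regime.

J = 0.0671, regime = climb

set_propeller: D = 2.924 m, P = 1.549 m (p = P/D = 0.529754); state ← (V=0, rpm=0)
set_airspeed(5.74): V ← 5.74 m/s
set_airspeed(41.08): V ← 41.08 m/s
throttle_to(11440): rpm ← 11440
adjust_throttle(+601): rpm ← 11440 +601 = 12041
adjust_throttle(+222): rpm ← 12041 +222 = 12263
adjust_throttle(-527): rpm ← 12263 -527 = 11736
adjust_throttle(+830): rpm ← 11736 +830 = 12566
final state: V = 41.08 m/s, rpm = 12566 → n = rpm/60 = 209.433333 rev/s
J = V / (n·D) = 41.08 / (209.433333 × 2.924) = 0.067082
regime bands: climb J<0.2649 | cruise [0.2649, 0.5298) | windmill J≥0.5298
J = 0.0671 → climb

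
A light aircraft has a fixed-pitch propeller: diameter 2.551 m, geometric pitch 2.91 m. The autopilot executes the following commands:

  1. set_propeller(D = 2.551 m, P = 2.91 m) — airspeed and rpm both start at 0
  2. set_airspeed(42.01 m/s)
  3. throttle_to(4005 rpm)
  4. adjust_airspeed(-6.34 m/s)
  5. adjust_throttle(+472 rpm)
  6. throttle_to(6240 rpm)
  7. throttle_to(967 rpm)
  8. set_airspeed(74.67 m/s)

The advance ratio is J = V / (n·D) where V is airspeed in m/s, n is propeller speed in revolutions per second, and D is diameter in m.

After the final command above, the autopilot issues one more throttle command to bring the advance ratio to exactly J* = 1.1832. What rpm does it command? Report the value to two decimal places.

rpm = 1484.32

set_propeller: D = 2.551 m, P = 2.91 m (p = P/D = 1.140729); state ← (V=0, rpm=0)
set_airspeed(42.01): V ← 42.01 m/s
throttle_to(4005): rpm ← 4005
adjust_airspeed(-6.34): V ← 42.01 -6.34 = 35.67 m/s
adjust_throttle(+472): rpm ← 4005 +472 = 4477
throttle_to(6240): rpm ← 6240
throttle_to(967): rpm ← 967
set_airspeed(74.67): V ← 74.67 m/s
final state: V = 74.67 m/s, rpm = 967 → n = rpm/60 = 16.116667 rev/s
target J* = 1.1832; solve J* = V/(n·D) for n: n = V/(J*·D) = 74.67/(1.1832 × 2.551) = 24.738737 rev/s
rpm = 60·n = 1484.324248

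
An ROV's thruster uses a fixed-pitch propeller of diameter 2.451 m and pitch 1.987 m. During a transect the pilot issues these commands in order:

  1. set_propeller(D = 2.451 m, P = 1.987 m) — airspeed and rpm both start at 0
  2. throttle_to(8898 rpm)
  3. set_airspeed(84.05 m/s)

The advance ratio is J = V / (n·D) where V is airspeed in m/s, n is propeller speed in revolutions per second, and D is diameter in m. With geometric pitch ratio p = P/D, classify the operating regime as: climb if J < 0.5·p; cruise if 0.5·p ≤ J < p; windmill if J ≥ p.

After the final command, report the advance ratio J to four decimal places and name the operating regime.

J = 0.2312, regime = climb

set_propeller: D = 2.451 m, P = 1.987 m (p = P/D = 0.810690); state ← (V=0, rpm=0)
throttle_to(8898): rpm ← 8898
set_airspeed(84.05): V ← 84.05 m/s
final state: V = 84.05 m/s, rpm = 8898 → n = rpm/60 = 148.300000 rev/s
J = V / (n·D) = 84.05 / (148.300000 × 2.451) = 0.231235
regime bands: climb J<0.4053 | cruise [0.4053, 0.8107) | windmill J≥0.8107
J = 0.2312 → climb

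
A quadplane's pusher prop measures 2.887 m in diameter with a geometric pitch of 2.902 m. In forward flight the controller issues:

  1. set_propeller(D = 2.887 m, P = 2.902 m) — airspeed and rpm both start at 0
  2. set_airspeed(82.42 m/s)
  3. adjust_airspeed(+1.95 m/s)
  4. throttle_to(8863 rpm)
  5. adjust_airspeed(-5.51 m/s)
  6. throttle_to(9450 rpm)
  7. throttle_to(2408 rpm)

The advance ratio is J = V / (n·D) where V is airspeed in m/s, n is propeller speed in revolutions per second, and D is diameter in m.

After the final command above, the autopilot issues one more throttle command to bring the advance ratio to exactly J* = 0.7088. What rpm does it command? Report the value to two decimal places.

rpm = 2312.26

set_propeller: D = 2.887 m, P = 2.902 m (p = P/D = 1.005196); state ← (V=0, rpm=0)
set_airspeed(82.42): V ← 82.42 m/s
adjust_airspeed(+1.95): V ← 82.42 +1.95 = 84.37 m/s
throttle_to(8863): rpm ← 8863
adjust_airspeed(-5.51): V ← 84.37 -5.51 = 78.86 m/s
throttle_to(9450): rpm ← 9450
throttle_to(2408): rpm ← 2408
final state: V = 78.86 m/s, rpm = 2408 → n = rpm/60 = 40.133333 rev/s
target J* = 0.7088; solve J* = V/(n·D) for n: n = V/(J*·D) = 78.86/(0.7088 × 2.887) = 38.537743 rev/s
rpm = 60·n = 2312.264600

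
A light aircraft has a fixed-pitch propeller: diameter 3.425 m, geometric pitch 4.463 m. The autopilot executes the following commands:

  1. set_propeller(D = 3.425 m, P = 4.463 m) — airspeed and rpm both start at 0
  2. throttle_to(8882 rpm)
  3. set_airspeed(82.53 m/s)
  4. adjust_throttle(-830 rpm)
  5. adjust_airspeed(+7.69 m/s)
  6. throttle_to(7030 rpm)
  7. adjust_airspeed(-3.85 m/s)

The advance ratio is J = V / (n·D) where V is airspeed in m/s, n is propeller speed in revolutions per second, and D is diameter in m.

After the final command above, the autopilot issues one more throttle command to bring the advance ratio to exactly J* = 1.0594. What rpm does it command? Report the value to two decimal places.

set_propeller: D = 3.425 m, P = 4.463 m (p = P/D = 1.303066); state ← (V=0, rpm=0)
throttle_to(8882): rpm ← 8882
set_airspeed(82.53): V ← 82.53 m/s
adjust_throttle(-830): rpm ← 8882 -830 = 8052
adjust_airspeed(+7.69): V ← 82.53 +7.69 = 90.22 m/s
throttle_to(7030): rpm ← 7030
adjust_airspeed(-3.85): V ← 90.22 -3.85 = 86.37 m/s
final state: V = 86.37 m/s, rpm = 7030 → n = rpm/60 = 117.166667 rev/s
target J* = 1.0594; solve J* = V/(n·D) for n: n = V/(J*·D) = 86.37/(1.0594 × 3.425) = 23.803585 rev/s
rpm = 60·n = 1428.215117

rpm = 1428.22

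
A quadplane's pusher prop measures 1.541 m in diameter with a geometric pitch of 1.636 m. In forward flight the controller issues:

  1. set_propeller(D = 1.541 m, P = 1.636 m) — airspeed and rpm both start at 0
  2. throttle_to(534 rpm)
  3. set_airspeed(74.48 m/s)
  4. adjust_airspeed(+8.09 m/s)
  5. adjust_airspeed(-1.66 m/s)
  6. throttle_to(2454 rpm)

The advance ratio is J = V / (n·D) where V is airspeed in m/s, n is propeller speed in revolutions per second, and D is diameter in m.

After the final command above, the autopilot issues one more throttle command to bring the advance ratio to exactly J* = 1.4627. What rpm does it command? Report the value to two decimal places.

set_propeller: D = 1.541 m, P = 1.636 m (p = P/D = 1.061648); state ← (V=0, rpm=0)
throttle_to(534): rpm ← 534
set_airspeed(74.48): V ← 74.48 m/s
adjust_airspeed(+8.09): V ← 74.48 +8.09 = 82.57 m/s
adjust_airspeed(-1.66): V ← 82.57 -1.66 = 80.91 m/s
throttle_to(2454): rpm ← 2454
final state: V = 80.91 m/s, rpm = 2454 → n = rpm/60 = 40.900000 rev/s
target J* = 1.4627; solve J* = V/(n·D) for n: n = V/(J*·D) = 80.91/(1.4627 × 1.541) = 35.895855 rev/s
rpm = 60·n = 2153.751294

rpm = 2153.75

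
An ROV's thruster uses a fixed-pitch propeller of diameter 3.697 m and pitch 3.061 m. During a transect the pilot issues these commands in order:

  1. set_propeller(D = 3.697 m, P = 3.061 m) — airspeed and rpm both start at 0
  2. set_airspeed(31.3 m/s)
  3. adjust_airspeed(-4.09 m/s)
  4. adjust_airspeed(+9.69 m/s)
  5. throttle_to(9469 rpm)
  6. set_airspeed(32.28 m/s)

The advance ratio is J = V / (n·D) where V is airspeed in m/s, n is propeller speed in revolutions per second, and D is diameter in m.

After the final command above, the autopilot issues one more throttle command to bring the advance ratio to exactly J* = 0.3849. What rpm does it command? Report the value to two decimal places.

set_propeller: D = 3.697 m, P = 3.061 m (p = P/D = 0.827969); state ← (V=0, rpm=0)
set_airspeed(31.3): V ← 31.3 m/s
adjust_airspeed(-4.09): V ← 31.3 -4.09 = 27.21 m/s
adjust_airspeed(+9.69): V ← 27.21 +9.69 = 36.9 m/s
throttle_to(9469): rpm ← 9469
set_airspeed(32.28): V ← 32.28 m/s
final state: V = 32.28 m/s, rpm = 9469 → n = rpm/60 = 157.816667 rev/s
target J* = 0.3849; solve J* = V/(n·D) for n: n = V/(J*·D) = 32.28/(0.3849 × 3.697) = 22.684863 rev/s
rpm = 60·n = 1361.091791

rpm = 1361.09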